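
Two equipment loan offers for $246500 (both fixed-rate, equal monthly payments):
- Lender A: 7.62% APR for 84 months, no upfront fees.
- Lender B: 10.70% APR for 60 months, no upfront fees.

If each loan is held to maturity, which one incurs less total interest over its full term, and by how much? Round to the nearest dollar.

Lender A by $540

Lender A: monthly rate = 7.62%/12 = 0.0063500; payment = 246,500 × 0.0063500 / (1 − (1+0.0063500)^−84) = $3,795.50.
Total interest on Lender A = 84 × $3,795.50 − $246,500 = $72,322.00.
Lender B: monthly rate = 10.7%/12 = 0.0089167; payment = 246,500 × 0.0089167 / (1 − (1+0.0089167)^−60) = $5,322.70.
Total interest on Lender B = 60 × $5,322.70 − $246,500 = $72,862.00.
Lender A is lower by $540.00.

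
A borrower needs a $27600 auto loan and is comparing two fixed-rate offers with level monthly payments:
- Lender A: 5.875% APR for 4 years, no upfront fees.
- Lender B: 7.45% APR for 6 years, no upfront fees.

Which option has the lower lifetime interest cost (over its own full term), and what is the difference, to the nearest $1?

Lender A by $3,274

Lender A: monthly rate = 5.875%/12 = 0.0048958; payment = 27,600 × 0.0048958 / (1 − (1+0.0048958)^−48) = $646.61.
Total interest on Lender A = 48 × $646.61 − $27,600 = $3,437.28.
Lender B: at 7.45% the monthly rate is 0.0062083, so the payment is 27,600 × 0.0062083 / (1 − 1.0062083^−72) = $476.54.
Total interest on Lender B = 72 × $476.54 − $27,600 = $6,710.88.
Lender A is lower by $3,273.60.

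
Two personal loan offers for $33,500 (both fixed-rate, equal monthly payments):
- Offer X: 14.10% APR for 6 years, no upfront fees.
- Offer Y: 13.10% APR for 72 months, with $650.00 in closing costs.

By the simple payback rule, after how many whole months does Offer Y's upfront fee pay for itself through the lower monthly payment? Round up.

Offer X: monthly rate = 14.1%/12 = 0.0117500; payment = 33,500 × 0.0117500 / (1 − (1+0.0117500)^−72) = $692.09.
Offer Y: monthly rate = 13.1%/12 = 0.0109167; payment = 33,500 × 0.0109167 / (1 − (1+0.0109167)^−72) = $674.25.
Monthly savings = $692.09 − $674.25 = $17.84.
Break-even = $650.00 / $17.84 = 36.43 → 37 months.

37 months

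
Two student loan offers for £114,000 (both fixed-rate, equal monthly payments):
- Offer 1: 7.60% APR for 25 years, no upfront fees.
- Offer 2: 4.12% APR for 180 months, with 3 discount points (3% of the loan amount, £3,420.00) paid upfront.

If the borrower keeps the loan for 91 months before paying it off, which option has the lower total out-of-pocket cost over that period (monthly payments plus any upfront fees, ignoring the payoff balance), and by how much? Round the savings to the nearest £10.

Offer 1: at 7.60% the monthly rate is 0.0063333, so the payment is 114,000 × 0.0063333 / (1 − 1.0063333^−300) = £849.88.
Offer 2: at 4.12% the monthly rate is 0.0034333, so the payment is 114,000 × 0.0034333 / (1 − 1.0034333^−180) = £850.12.
Over 91 months: Offer 1 costs 91 × £849.88 = £77,339.08; Offer 2 costs 91 × £850.12 + £3,420.00 = £80,780.92.
Offer 1 is cheaper by £80,780.92 − £77,339.08 = £3,441.84.

Offer 1 by £3,440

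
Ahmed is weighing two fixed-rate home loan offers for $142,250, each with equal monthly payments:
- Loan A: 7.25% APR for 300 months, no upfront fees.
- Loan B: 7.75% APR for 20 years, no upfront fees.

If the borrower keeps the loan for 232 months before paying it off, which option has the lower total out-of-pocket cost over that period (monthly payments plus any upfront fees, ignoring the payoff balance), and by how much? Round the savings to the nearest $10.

Loan A by $32,390

Loan A: at 7.25% the monthly rate is 0.0060417, so the payment is 142,250 × 0.0060417 / (1 − 1.0060417^−300) = $1,028.19.
Loan B: monthly rate = 7.75%/12 = 0.0064583; payment = 142,250 × 0.0064583 / (1 − (1+0.0064583)^−240) = $1,167.80.
Over 232 months: Loan A costs 232 × $1,028.19 = $238,540.08; Loan B costs 232 × $1,167.80 = $270,929.60.
Loan A is cheaper by $270,929.60 − $238,540.08 = $32,389.52.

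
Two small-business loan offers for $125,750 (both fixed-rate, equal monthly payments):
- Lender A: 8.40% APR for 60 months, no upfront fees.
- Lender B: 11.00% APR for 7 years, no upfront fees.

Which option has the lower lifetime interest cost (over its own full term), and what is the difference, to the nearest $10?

Lender A: at 8.40% the monthly rate is 0.0070000, so the payment is 125,750 × 0.0070000 / (1 − 1.0070000^−60) = $2,573.90.
Total interest on Lender A = 60 × $2,573.90 − $125,750 = $28,684.00.
Lender B: monthly rate = 11%/12 = 0.0091667; payment = 125,750 × 0.0091667 / (1 − (1+0.0091667)^−84) = $2,153.15.
Total interest on Lender B = 84 × $2,153.15 − $125,750 = $55,114.60.
Lender A is lower by $26,430.60.

Lender A by $26,430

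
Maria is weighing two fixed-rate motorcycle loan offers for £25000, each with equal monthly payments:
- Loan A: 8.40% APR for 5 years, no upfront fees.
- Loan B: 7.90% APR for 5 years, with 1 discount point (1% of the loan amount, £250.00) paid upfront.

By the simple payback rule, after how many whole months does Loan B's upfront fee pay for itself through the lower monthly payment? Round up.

Loan A: at 8.40% the monthly rate is 0.0070000, so the payment is 25,000 × 0.0070000 / (1 − 1.0070000^−60) = £511.71.
Loan B: monthly rate = 7.9%/12 = 0.0065833; payment = 25,000 × 0.0065833 / (1 − (1+0.0065833)^−60) = £505.71.
Monthly savings = £511.71 − £505.71 = £6.00.
Break-even = £250.00 / £6.00 = 41.67 → 42 months.

42 months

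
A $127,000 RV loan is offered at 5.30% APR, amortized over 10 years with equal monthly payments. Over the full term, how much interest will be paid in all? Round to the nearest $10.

Monthly rate = 5.3%/12 = 0.0044167; payment = 127,000 × 0.0044167 / (1 − (1+0.0044167)^−120) = $1,365.73.
Total paid = 120 × $1,365.73 = $163,887.60; interest = $163,887.60 − $127,000 = $36,887.60.

$36,890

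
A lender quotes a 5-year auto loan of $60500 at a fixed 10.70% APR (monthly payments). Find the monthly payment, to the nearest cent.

At 10.70% the monthly rate is 0.0089167, so the payment is 60,500 × 0.0089167 / (1 − 1.0089167^−60) = $1,306.38.

$1,306.38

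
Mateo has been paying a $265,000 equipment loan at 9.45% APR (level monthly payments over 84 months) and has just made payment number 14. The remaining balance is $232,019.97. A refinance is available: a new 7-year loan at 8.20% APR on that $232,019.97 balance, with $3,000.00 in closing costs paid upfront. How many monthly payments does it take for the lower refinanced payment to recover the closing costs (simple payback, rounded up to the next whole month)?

5 months

Current payment = 265,000 × 9.45%/12 / (1 − (1+0.0078750)^−84) = $4,324.37.
Refinanced payment = 232,019.97 × 0.0068333 / (1 − (1+0.0068333)^−84) = $3,639.48.
Monthly savings = $4,324.37 − $3,639.48 = $684.89.
Break-even = $3,000.00 / $684.89 = 4.38 → 5 months.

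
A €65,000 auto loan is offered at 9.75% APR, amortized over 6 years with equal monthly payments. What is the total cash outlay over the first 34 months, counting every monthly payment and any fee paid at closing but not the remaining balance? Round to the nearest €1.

€40,664

At 9.75% the monthly rate is 0.0081250, so the payment is 65,000 × 0.0081250 / (1 − 1.0081250^−72) = €1,196.00.
Total outlay = 34 × €1,196.00 = €40,664.00.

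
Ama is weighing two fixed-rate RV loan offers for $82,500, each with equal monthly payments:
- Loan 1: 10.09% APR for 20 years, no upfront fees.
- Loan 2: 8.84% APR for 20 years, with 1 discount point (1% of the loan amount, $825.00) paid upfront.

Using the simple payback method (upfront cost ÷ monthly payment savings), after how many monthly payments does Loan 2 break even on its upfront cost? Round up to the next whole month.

Loan 1: monthly rate = 10.09%/12 = 0.0084083; payment = 82,500 × 0.0084083 / (1 − (1+0.0084083)^−240) = $801.07.
Loan 2: monthly rate = 8.84%/12 = 0.0073667; payment = 82,500 × 0.0073667 / (1 − (1+0.0073667)^−240) = $733.81.
Monthly savings = $801.07 − $733.81 = $67.26.
Break-even = $825.00 / $67.26 = 12.27 → 13 months.

13 months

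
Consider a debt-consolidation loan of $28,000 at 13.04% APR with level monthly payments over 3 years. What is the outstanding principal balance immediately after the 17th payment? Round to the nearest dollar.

$16,126

With monthly rate i = 13.04%/12 = 0.0108667, the balance after k of n payments is P · [(1+i)^n − (1+i)^k] / [(1+i)^n − 1].
(1+0.0108667)^36 = 1.47563699 and (1+0.0108667)^17 = 1.20169953, so the balance is 28,000 × (1.47563699 − 1.20169953) / (1.47563699 − 1) = $16,126.27.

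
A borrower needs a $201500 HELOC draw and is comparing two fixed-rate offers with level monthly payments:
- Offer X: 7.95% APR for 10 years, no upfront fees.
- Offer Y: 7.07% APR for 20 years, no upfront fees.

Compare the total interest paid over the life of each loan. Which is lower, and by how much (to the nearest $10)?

Offer X: at 7.95% the monthly rate is 0.0066250, so the payment is 201,500 × 0.0066250 / (1 − 1.0066250^−120) = $2,439.43.
Total interest on Offer X = 120 × $2,439.43 − $201,500 = $91,231.60.
Offer Y: monthly rate = 7.07%/12 = 0.0058917; payment = 201,500 × 0.0058917 / (1 − (1+0.0058917)^−240) = $1,570.71.
Total interest on Offer Y = 240 × $1,570.71 − $201,500 = $175,470.40.
Offer X is lower by $84,238.80.

Offer X by $84,240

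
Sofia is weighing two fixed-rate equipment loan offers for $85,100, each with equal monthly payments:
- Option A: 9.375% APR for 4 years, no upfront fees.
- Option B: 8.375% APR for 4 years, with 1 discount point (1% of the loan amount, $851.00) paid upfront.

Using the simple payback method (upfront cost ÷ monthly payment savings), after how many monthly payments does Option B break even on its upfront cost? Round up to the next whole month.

22 months

Option A: monthly rate = 9.375%/12 = 0.0078125; payment = 85,100 × 0.0078125 / (1 − (1+0.0078125)^−48) = $2,132.90.
Option B: monthly rate = 8.375%/12 = 0.0069792; payment = 85,100 × 0.0069792 / (1 − (1+0.0069792)^−48) = $2,092.55.
Monthly savings = $2,132.90 − $2,092.55 = $40.35.
Break-even = $851.00 / $40.35 = 21.09 → 22 months.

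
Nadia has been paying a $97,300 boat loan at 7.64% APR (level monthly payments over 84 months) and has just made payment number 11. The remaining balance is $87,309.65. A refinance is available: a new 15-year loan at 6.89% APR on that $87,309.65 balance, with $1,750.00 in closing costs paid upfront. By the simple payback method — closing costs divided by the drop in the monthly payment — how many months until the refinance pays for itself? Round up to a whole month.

Current payment = 97,300 × 7.64%/12 / (1 − (1+0.0063667)^−84) = $1,499.15.
Refinanced payment = 87,309.65 × 0.0057417 / (1 − (1+0.0057417)^−180) = $779.40.
Monthly savings = $1,499.15 − $779.40 = $719.75.
Break-even = $1,750.00 / $719.75 = 2.43 → 3 months.

3 months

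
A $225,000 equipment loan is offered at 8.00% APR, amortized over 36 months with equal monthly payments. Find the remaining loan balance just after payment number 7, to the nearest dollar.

$185,359

With monthly rate i = 8%/12 = 0.0066667, the balance after k of n payments is P · [(1+i)^n − (1+i)^k] / [(1+i)^n − 1].
(1+0.0066667)^36 = 1.27023705 and (1+0.0066667)^7 = 1.04761044, so the balance is 225,000 × (1.27023705 − 1.04761044) / (1.27023705 − 1) = $185,359.44.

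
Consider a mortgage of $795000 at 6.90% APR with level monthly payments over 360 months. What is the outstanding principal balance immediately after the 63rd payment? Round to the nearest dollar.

With monthly rate i = 6.9%/12 = 0.0057500, the balance after k of n payments is P · [(1+i)^n − (1+i)^k] / [(1+i)^n − 1].
(1+0.0057500)^360 = 7.87797952 and (1+0.0057500)^63 = 1.43506839, so the balance is 795,000 × (7.87797952 − 1.43506839) / (7.87797952 − 1) = $744,712.07.

$744,712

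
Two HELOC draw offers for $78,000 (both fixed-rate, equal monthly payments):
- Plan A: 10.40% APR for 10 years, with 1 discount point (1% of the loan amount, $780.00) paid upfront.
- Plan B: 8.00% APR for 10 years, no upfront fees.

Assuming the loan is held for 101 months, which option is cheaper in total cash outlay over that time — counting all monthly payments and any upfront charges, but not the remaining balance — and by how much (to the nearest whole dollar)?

Plan A: monthly rate = 10.4%/12 = 0.0086667; payment = 78,000 × 0.0086667 / (1 − (1+0.0086667)^−120) = $1,048.13.
Plan B: monthly rate = 8%/12 = 0.0066667; payment = 78,000 × 0.0066667 / (1 − (1+0.0066667)^−120) = $946.36.
Over 101 months: Plan A costs 101 × $1,048.13 + $780.00 = $106,641.13; Plan B costs 101 × $946.36 = $95,582.36.
Plan B is cheaper by $106,641.13 − $95,582.36 = $11,058.77.

Plan B by $11,059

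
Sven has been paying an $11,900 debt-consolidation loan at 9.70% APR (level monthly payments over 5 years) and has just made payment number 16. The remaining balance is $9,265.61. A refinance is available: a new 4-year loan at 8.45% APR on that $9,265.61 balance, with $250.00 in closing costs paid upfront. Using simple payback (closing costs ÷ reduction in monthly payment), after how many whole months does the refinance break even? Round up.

Current payment = 11,900 × 9.7%/12 / (1 − (1+0.0080833)^−60) = $251.09.
Refinanced payment = 9,265.61 × 0.0070417 / (1 − (1+0.0070417)^−48) = $228.16.
Monthly savings = $251.09 − $228.16 = $22.93.
Break-even = $250.00 / $22.93 = 10.90 → 11 months.

11 months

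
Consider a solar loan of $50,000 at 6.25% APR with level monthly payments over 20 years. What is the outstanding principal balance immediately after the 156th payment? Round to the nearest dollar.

$24,813

With monthly rate i = 6.25%/12 = 0.0052083, the balance after k of n payments is P · [(1+i)^n − (1+i)^k] / [(1+i)^n − 1].
(1+0.0052083)^240 = 3.47903881 and (1+0.0052083)^156 = 2.24878806, so the balance is 50,000 × (3.47903881 − 2.24878806) / (3.47903881 − 1) = $24,813.06.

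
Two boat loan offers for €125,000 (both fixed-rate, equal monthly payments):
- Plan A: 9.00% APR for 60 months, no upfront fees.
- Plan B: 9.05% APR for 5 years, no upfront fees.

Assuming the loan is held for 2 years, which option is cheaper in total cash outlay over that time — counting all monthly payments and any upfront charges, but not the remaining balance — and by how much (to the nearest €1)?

Plan A by €73

Plan A: at 9.00% the monthly rate is 0.0075000, so the payment is 125,000 × 0.0075000 / (1 − 1.0075000^−60) = €2,594.79.
Plan B: at 9.05% the monthly rate is 0.0075417, so the payment is 125,000 × 0.0075417 / (1 − 1.0075417^−60) = €2,597.83.
Over 24 months: Plan A costs 24 × €2,594.79 = €62,274.96; Plan B costs 24 × €2,597.83 = €62,347.92.
Plan A is cheaper by €62,347.92 − €62,274.96 = €72.96.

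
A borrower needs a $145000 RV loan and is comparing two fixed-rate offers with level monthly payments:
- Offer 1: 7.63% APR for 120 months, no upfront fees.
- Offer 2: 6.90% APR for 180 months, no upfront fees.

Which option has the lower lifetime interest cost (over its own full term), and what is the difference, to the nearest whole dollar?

Offer 1 by $25,414

Offer 1: at 7.63% the monthly rate is 0.0063583, so the payment is 145,000 × 0.0063583 / (1 − 1.0063583^−120) = $1,731.03.
Total interest on Offer 1 = 120 × $1,731.03 − $145,000 = $62,723.60.
Offer 2: at 6.90% the monthly rate is 0.0057500, so the payment is 145,000 × 0.0057500 / (1 − 1.0057500^−180) = $1,295.21.
Total interest on Offer 2 = 180 × $1,295.21 − $145,000 = $88,137.80.
Offer 1 is lower by $25,414.20.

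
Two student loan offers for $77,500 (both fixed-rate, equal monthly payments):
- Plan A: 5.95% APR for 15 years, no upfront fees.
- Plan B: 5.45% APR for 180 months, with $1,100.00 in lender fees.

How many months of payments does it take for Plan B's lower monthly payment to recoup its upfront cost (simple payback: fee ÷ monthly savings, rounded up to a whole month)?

Plan A: at 5.95% the monthly rate is 0.0049583, so the payment is 77,500 × 0.0049583 / (1 − 1.0049583^−180) = $651.90.
Plan B: monthly rate = 5.45%/12 = 0.0045417; payment = 77,500 × 0.0045417 / (1 − (1+0.0045417)^−180) = $631.19.
Monthly savings = $651.90 − $631.19 = $20.71.
Break-even = $1,100.00 / $20.71 = 53.11 → 54 months.

54 months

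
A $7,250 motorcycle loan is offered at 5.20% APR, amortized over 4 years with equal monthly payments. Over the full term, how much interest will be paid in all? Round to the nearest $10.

$800

Monthly rate = 5.2%/12 = 0.0043333; payment = 7,250 × 0.0043333 / (1 − (1+0.0043333)^−48) = $167.62.
Total paid = 48 × $167.62 = $8,045.76; interest = $8,045.76 − $7,250 = $795.76.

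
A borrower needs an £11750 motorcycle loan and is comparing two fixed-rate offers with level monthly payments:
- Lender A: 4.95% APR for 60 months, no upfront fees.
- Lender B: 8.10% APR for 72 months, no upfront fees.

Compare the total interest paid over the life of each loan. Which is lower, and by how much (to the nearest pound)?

Lender A by £1,586

Lender A: monthly rate = 4.95%/12 = 0.0041250; payment = 11,750 × 0.0041250 / (1 − (1+0.0041250)^−60) = £221.47.
Total interest on Lender A = 60 × £221.47 − £11,750 = £1,538.20.
Lender B: at 8.10% the monthly rate is 0.0067500, so the payment is 11,750 × 0.0067500 / (1 − 1.0067500^−72) = £206.59.
Total interest on Lender B = 72 × £206.59 − £11,750 = £3,124.48.
Lender A is lower by £1,586.28.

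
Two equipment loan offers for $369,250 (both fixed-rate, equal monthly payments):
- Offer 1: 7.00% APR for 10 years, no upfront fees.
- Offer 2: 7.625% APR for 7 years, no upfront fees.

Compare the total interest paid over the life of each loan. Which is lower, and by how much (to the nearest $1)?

Offer 2 by $36,814

Offer 1: monthly rate = 7%/12 = 0.0058333; payment = 369,250 × 0.0058333 / (1 − (1+0.0058333)^−120) = $4,287.31.
Total interest on Offer 1 = 120 × $4,287.31 − $369,250 = $145,227.20.
Offer 2: monthly rate = 7.625%/12 = 0.0063542; payment = 369,250 × 0.0063542 / (1 − (1+0.0063542)^−84) = $5,686.47.
Total interest on Offer 2 = 84 × $5,686.47 − $369,250 = $108,413.48.
Offer 2 is lower by $36,813.72.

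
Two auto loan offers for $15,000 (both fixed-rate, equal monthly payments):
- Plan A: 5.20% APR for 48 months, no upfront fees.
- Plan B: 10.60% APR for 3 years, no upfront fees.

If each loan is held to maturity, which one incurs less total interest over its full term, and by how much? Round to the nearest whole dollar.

Plan A: monthly rate = 5.2%/12 = 0.0043333; payment = 15,000 × 0.0043333 / (1 − (1+0.0043333)^−48) = $346.80.
Total interest on Plan A = 48 × $346.80 − $15,000 = $1,646.40.
Plan B: monthly rate = 10.6%/12 = 0.0088333; payment = 15,000 × 0.0088333 / (1 − (1+0.0088333)^−36) = $488.24.
Total interest on Plan B = 36 × $488.24 − $15,000 = $2,576.64.
Plan A is lower by $930.24.

Plan A by $930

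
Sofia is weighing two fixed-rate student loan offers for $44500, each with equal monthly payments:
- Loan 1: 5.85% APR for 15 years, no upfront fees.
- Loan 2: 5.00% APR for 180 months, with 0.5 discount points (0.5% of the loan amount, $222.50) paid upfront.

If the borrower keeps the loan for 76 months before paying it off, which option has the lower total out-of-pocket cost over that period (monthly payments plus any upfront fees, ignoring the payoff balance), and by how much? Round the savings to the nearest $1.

Loan 2 by $1,299

Loan 1: monthly rate = 5.85%/12 = 0.0048750; payment = 44,500 × 0.0048750 / (1 − (1+0.0048750)^−180) = $371.92.
Loan 2: at 5.00% the monthly rate is 0.0041667, so the payment is 44,500 × 0.0041667 / (1 − 1.0041667^−180) = $351.90.
Over 76 months: Loan 1 costs 76 × $371.92 = $28,265.92; Loan 2 costs 76 × $351.90 + $222.50 = $26,966.90.
Loan 2 is cheaper by $28,265.92 − $26,966.90 = $1,299.02.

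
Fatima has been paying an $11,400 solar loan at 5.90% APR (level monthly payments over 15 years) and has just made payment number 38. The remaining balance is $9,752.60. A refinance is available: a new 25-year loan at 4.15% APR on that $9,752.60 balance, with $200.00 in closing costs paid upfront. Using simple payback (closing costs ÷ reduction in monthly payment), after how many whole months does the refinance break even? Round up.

Current payment = 11,400 × 5.9%/12 / (1 − (1+0.0049167)^−180) = $95.58.
Refinanced payment = 9,752.60 × 0.0034583 / (1 − (1+0.0034583)^−300) = $52.29.
Monthly savings = $95.58 − $52.29 = $43.29.
Break-even = $200.00 / $43.29 = 4.62 → 5 months.

5 months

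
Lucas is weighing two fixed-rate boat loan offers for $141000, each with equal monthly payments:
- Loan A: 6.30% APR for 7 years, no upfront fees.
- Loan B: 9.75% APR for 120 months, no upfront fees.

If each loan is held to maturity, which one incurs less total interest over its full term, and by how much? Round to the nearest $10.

Loan A by $46,530

Loan A: at 6.30% the monthly rate is 0.0052500, so the payment is 141,000 × 0.0052500 / (1 − 1.0052500^−84) = $2,080.14.
Total interest on Loan A = 84 × $2,080.14 − $141,000 = $33,731.76.
Loan B: at 9.75% the monthly rate is 0.0081250, so the payment is 141,000 × 0.0081250 / (1 − 1.0081250^−120) = $1,843.86.
Total interest on Loan B = 120 × $1,843.86 − $141,000 = $80,263.20.
Loan A is lower by $46,531.44.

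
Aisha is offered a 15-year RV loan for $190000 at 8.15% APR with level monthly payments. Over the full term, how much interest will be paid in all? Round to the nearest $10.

Monthly rate = 8.15%/12 = 0.0067917; payment = 190,000 × 0.0067917 / (1 − (1+0.0067917)^−180) = $1,832.23.
Total paid = 180 × $1,832.23 = $329,801.40; interest = $329,801.40 − $190,000 = $139,801.40.

$139,800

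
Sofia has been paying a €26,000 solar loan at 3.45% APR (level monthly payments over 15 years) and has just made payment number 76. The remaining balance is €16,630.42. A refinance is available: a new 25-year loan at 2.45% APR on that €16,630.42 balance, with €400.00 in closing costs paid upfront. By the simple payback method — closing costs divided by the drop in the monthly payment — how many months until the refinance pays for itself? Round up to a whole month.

Current payment = 26,000 × 3.45%/12 / (1 − (1+0.0028750)^−180) = €185.23.
Refinanced payment = 16,630.42 × 0.0020417 / (1 − (1+0.0020417)^−300) = €74.19.
Monthly savings = €185.23 − €74.19 = €111.04.
Break-even = €400.00 / €111.04 = 3.60 → 4 months.

4 months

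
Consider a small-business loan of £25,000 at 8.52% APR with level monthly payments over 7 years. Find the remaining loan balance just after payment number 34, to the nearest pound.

With monthly rate i = 8.52%/12 = 0.0071000, the balance after k of n payments is P · [(1+i)^n − (1+i)^k] / [(1+i)^n − 1].
(1+0.0071000)^84 = 1.81174913 and (1+0.0071000)^34 = 1.27194480, so the balance is 25,000 × (1.81174913 − 1.27194480) / (1.81174913 − 1) = £16,624.73.

£16,625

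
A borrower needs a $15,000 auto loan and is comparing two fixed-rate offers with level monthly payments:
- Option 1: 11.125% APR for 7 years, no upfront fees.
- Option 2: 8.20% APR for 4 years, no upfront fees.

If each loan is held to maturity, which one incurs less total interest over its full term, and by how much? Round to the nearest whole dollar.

Option 1: at 11.125% the monthly rate is 0.0092708, so the payment is 15,000 × 0.0092708 / (1 − 1.0092708^−84) = $257.82.
Total interest on Option 1 = 84 × $257.82 − $15,000 = $6,656.88.
Option 2: monthly rate = 8.2%/12 = 0.0068333; payment = 15,000 × 0.0068333 / (1 − (1+0.0068333)^−48) = $367.60.
Total interest on Option 2 = 48 × $367.60 − $15,000 = $2,644.80.
Option 2 is lower by $4,012.08.

Option 2 by $4,012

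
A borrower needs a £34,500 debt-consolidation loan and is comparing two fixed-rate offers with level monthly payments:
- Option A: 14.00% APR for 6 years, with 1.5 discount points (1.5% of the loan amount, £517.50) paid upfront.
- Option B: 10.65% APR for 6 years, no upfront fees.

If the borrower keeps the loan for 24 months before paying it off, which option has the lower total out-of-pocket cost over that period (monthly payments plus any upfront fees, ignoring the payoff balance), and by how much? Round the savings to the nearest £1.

Option B by £1,967

Option A: monthly rate = 14%/12 = 0.0116667; payment = 34,500 × 0.0116667 / (1 − (1+0.0116667)^−72) = £710.90.
Option B: at 10.65% the monthly rate is 0.0088750, so the payment is 34,500 × 0.0088750 / (1 − 1.0088750^−72) = £650.51.
Over 24 months: Option A costs 24 × £710.90 + £517.50 = £17,579.10; Option B costs 24 × £650.51 = £15,612.24.
Option B is cheaper by £17,579.10 − £15,612.24 = £1,966.86.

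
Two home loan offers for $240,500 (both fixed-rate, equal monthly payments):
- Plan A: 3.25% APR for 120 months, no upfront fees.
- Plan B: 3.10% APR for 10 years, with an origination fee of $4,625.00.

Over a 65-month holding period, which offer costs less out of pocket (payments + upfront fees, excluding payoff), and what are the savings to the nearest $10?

Plan A: monthly rate = 3.25%/12 = 0.0027083; payment = 240,500 × 0.0027083 / (1 − (1+0.0027083)^−120) = $2,350.14.
Plan B: at 3.10% the monthly rate is 0.0025833, so the payment is 240,500 × 0.0025833 / (1 − 1.0025833^−120) = $2,333.40.
Over 65 months: Plan A costs 65 × $2,350.14 = $152,759.10; Plan B costs 65 × $2,333.40 + $4,625.00 = $156,296.00.
Plan A is cheaper by $156,296.00 − $152,759.10 = $3,536.90.

Plan A by $3,540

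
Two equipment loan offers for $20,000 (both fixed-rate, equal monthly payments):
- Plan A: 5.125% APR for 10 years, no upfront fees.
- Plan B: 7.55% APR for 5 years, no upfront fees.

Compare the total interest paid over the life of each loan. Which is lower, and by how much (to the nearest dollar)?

Plan B by $1,529

Plan A: at 5.125% the monthly rate is 0.0042708, so the payment is 20,000 × 0.0042708 / (1 − 1.0042708^−120) = $213.36.
Total interest on Plan A = 120 × $213.36 − $20,000 = $5,603.20.
Plan B: monthly rate = 7.55%/12 = 0.0062917; payment = 20,000 × 0.0062917 / (1 − (1+0.0062917)^−60) = $401.23.
Total interest on Plan B = 60 × $401.23 − $20,000 = $4,073.80.
Plan B is lower by $1,529.40.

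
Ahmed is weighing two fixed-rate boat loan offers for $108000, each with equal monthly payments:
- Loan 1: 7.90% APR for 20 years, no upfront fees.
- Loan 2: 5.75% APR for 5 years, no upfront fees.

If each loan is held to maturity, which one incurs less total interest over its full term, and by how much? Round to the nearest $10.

Loan 1: at 7.90% the monthly rate is 0.0065833, so the payment is 108,000 × 0.0065833 / (1 − 1.0065833^−240) = $896.65.
Total interest on Loan 1 = 240 × $896.65 − $108,000 = $107,196.00.
Loan 2: at 5.75% the monthly rate is 0.0047917, so the payment is 108,000 × 0.0047917 / (1 − 1.0047917^−60) = $2,075.41.
Total interest on Loan 2 = 60 × $2,075.41 − $108,000 = $16,524.60.
Loan 2 is lower by $90,671.40.

Loan 2 by $90,670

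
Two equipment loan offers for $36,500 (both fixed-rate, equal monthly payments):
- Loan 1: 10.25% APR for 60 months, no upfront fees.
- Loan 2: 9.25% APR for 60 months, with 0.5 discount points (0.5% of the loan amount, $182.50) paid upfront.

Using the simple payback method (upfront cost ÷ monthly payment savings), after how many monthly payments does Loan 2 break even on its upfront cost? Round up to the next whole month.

11 months

Loan 1: monthly rate = 10.25%/12 = 0.0085417; payment = 36,500 × 0.0085417 / (1 − (1+0.0085417)^−60) = $780.01.
Loan 2: monthly rate = 9.25%/12 = 0.0077083; payment = 36,500 × 0.0077083 / (1 − (1+0.0077083)^−60) = $762.12.
Monthly savings = $780.01 − $762.12 = $17.89.
Break-even = $182.50 / $17.89 = 10.20 → 11 months.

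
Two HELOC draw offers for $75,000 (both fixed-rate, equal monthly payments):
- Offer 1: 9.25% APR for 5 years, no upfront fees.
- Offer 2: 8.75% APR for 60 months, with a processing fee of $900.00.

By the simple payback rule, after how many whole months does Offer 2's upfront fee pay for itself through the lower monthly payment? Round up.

Offer 1: monthly rate = 9.25%/12 = 0.0077083; payment = 75,000 × 0.0077083 / (1 − (1+0.0077083)^−60) = $1,565.99.
Offer 2: at 8.75% the monthly rate is 0.0072917, so the payment is 75,000 × 0.0072917 / (1 − 1.0072917^−60) = $1,547.79.
Monthly savings = $1,565.99 − $1,547.79 = $18.20.
Break-even = $900.00 / $18.20 = 49.45 → 50 months.

50 months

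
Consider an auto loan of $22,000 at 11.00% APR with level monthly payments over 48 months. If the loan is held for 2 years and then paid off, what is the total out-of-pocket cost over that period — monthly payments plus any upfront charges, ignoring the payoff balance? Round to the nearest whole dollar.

$13,646

At 11.00% the monthly rate is 0.0091667, so the payment is 22,000 × 0.0091667 / (1 − 1.0091667^−48) = $568.60.
Total outlay = 24 × $568.60 = $13,646.40.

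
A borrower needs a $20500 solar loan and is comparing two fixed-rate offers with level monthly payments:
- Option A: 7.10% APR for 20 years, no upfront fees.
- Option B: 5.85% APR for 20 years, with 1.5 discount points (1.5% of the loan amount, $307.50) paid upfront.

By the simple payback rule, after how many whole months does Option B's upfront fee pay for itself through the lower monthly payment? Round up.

Option A: at 7.10% the monthly rate is 0.0059167, so the payment is 20,500 × 0.0059167 / (1 − 1.0059167^−240) = $160.17.
Option B: monthly rate = 5.85%/12 = 0.0048750; payment = 20,500 × 0.0048750 / (1 − (1+0.0048750)^−240) = $145.10.
Monthly savings = $160.17 − $145.10 = $15.07.
Break-even = $307.50 / $15.07 = 20.40 → 21 months.

21 months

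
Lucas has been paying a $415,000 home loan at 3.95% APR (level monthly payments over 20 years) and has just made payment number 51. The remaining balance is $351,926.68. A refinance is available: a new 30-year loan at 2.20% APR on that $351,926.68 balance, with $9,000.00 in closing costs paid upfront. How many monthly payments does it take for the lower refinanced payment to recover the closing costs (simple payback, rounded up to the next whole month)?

Current payment = 415,000 × 3.95%/12 / (1 − (1+0.0032917)^−240) = $2,503.90.
Refinanced payment = 351,926.68 × 0.0018333 / (1 − (1+0.0018333)^−360) = $1,336.27.
Monthly savings = $2,503.90 − $1,336.27 = $1,167.63.
Break-even = $9,000.00 / $1,167.63 = 7.71 → 8 months.

8 months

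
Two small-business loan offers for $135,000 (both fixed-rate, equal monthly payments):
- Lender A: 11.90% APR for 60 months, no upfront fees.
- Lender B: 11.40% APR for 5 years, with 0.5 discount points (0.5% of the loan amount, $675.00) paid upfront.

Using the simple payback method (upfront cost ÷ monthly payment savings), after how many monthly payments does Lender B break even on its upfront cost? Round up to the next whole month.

20 months

Lender A: monthly rate = 11.9%/12 = 0.0099167; payment = 135,000 × 0.0099167 / (1 − (1+0.0099167)^−60) = $2,996.18.
Lender B: at 11.40% the monthly rate is 0.0095000, so the payment is 135,000 × 0.0095000 / (1 − 1.0095000^−60) = $2,962.23.
Monthly savings = $2,996.18 − $2,962.23 = $33.95.
Break-even = $675.00 / $33.95 = 19.88 → 20 months.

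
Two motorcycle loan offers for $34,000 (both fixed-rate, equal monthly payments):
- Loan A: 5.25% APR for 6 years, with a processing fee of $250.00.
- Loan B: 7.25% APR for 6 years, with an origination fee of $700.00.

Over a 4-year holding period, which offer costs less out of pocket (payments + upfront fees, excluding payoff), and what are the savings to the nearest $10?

Loan A by $2,000

Loan A: at 5.25% the monthly rate is 0.0043750, so the payment is 34,000 × 0.0043750 / (1 − 1.0043750^−72) = $551.52.
Loan B: at 7.25% the monthly rate is 0.0060417, so the payment is 34,000 × 0.0060417 / (1 − 1.0060417^−72) = $583.76.
Over 48 months: Loan A costs 48 × $551.52 + $250.00 = $26,722.96; Loan B costs 48 × $583.76 + $700.00 = $28,720.48.
Loan A is cheaper by $28,720.48 − $26,722.96 = $1,997.52.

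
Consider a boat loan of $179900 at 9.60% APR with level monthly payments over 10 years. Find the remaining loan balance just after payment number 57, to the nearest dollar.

$115,331

With monthly rate i = 9.6%/12 = 0.0080000, the balance after k of n payments is P · [(1+i)^n − (1+i)^k] / [(1+i)^n − 1].
(1+0.0080000)^120 = 2.60173976 and (1+0.0080000)^57 = 1.57489038, so the balance is 179,900 × (2.60173976 − 1.57489038) / (2.60173976 − 1) = $115,330.97.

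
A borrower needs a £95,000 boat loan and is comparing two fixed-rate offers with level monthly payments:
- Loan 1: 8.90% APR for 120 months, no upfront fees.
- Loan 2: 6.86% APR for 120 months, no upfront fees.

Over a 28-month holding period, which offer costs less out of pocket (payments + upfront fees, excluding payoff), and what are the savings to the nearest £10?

Loan 1: at 8.90% the monthly rate is 0.0074167, so the payment is 95,000 × 0.0074167 / (1 − 1.0074167^−120) = £1,198.28.
Loan 2: at 6.86% the monthly rate is 0.0057167, so the payment is 95,000 × 0.0057167 / (1 − 1.0057167^−120) = £1,096.19.
Over 28 months: Loan 1 costs 28 × £1,198.28 = £33,551.84; Loan 2 costs 28 × £1,096.19 = £30,693.32.
Loan 2 is cheaper by £33,551.84 − £30,693.32 = £2,858.52.

Loan 2 by £2,860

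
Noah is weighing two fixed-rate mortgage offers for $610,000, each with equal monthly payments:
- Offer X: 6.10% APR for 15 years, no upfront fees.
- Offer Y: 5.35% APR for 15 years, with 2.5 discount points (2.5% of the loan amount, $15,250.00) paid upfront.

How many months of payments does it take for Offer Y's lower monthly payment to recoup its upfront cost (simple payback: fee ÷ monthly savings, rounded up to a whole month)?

63 months

Offer X: monthly rate = 6.1%/12 = 0.0050833; payment = 610,000 × 0.0050833 / (1 − (1+0.0050833)^−180) = $5,180.54.
Offer Y: monthly rate = 5.35%/12 = 0.0044583; payment = 610,000 × 0.0044583 / (1 − (1+0.0044583)^−180) = $4,935.79.
Monthly savings = $5,180.54 − $4,935.79 = $244.75.
Break-even = $15,250.00 / $244.75 = 62.31 → 63 months.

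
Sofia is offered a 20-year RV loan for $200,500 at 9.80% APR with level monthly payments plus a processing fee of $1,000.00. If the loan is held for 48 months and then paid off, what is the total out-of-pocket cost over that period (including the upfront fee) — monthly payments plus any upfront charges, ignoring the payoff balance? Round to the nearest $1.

$92,602

Monthly rate = 9.8%/12 = 0.0081667; payment = 200,500 × 0.0081667 / (1 − (1+0.0081667)^−240) = $1,908.38.
Total outlay = 48 × $1,908.38 + $1,000.00 = $92,602.24.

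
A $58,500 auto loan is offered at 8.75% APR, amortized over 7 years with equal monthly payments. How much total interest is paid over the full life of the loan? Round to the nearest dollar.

Monthly rate = 8.75%/12 = 0.0072917; payment = 58,500 × 0.0072917 / (1 − (1+0.0072917)^−84) = $933.81.
Total paid = 84 × $933.81 = $78,440.04; interest = $78,440.04 − $58,500 = $19,940.04.

$19,940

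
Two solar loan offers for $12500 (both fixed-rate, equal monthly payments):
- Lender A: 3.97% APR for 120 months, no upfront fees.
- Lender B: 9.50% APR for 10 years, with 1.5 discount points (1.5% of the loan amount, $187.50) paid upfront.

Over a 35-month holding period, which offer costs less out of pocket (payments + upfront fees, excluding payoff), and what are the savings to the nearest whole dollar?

Lender A: monthly rate = 3.97%/12 = 0.0033083; payment = 12,500 × 0.0033083 / (1 − (1+0.0033083)^−120) = $126.38.
Lender B: at 9.50% the monthly rate is 0.0079167, so the payment is 12,500 × 0.0079167 / (1 − 1.0079167^−120) = $161.75.
Over 35 months: Lender A costs 35 × $126.38 = $4,423.30; Lender B costs 35 × $161.75 + $187.50 = $5,848.75.
Lender A is cheaper by $5,848.75 − $4,423.30 = $1,425.45.

Lender A by $1,425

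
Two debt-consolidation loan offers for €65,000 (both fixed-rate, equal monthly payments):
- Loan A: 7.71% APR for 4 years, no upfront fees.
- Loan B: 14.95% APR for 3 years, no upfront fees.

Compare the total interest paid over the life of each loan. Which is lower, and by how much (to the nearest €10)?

Loan A: monthly rate = 7.71%/12 = 0.0064250; payment = 65,000 × 0.0064250 / (1 − (1+0.0064250)^−48) = €1,578.01.
Total interest on Loan A = 48 × €1,578.01 − €65,000 = €10,744.48.
Loan B: monthly rate = 14.95%/12 = 0.0124583; payment = 65,000 × 0.0124583 / (1 − (1+0.0124583)^−36) = €2,251.66.
Total interest on Loan B = 36 × €2,251.66 − €65,000 = €16,059.76.
Loan A is lower by €5,315.28.

Loan A by €5,320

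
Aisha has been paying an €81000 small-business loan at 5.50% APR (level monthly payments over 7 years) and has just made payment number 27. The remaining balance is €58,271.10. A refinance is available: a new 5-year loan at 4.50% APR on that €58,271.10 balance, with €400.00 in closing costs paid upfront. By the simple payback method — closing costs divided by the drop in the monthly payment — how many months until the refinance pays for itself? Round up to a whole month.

6 months

Current payment = 81,000 × 5.5%/12 / (1 − (1+0.0045833)^−84) = €1,163.97.
Refinanced payment = 58,271.10 × 0.0037500 / (1 − (1+0.0037500)^−60) = €1,086.35.
Monthly savings = €1,163.97 − €1,086.35 = €77.62.
Break-even = €400.00 / €77.62 = 5.15 → 6 months.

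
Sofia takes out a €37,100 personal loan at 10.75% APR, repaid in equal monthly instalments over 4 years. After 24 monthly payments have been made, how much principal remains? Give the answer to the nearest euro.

With monthly rate i = 10.75%/12 = 0.0089583, the balance after k of n payments is P · [(1+i)^n − (1+i)^k] / [(1+i)^n − 1].
(1+0.0089583)^48 = 1.53431708 and (1+0.0089583)^24 = 1.23867554, so the balance is 37,100 × (1.53431708 − 1.23867554) / (1.53431708 − 1) = €20,527.70.

€20,528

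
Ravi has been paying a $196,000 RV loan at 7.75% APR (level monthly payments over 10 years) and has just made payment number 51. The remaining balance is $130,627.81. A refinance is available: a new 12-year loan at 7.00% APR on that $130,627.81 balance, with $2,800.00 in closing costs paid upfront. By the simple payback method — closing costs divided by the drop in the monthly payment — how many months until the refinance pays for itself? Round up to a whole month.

Current payment = 196,000 × 7.75%/12 / (1 − (1+0.0064583)^−120) = $2,352.21.
Refinanced payment = 130,627.81 × 0.0058333 / (1 − (1+0.0058333)^−144) = $1,343.35.
Monthly savings = $2,352.21 − $1,343.35 = $1,008.86.
Break-even = $2,800.00 / $1,008.86 = 2.78 → 3 months.

3 months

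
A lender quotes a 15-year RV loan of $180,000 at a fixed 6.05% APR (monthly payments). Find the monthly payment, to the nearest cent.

$1,523.81

At 6.05% the monthly rate is 0.0050417, so the payment is 180,000 × 0.0050417 / (1 − 1.0050417^−180) = $1,523.81.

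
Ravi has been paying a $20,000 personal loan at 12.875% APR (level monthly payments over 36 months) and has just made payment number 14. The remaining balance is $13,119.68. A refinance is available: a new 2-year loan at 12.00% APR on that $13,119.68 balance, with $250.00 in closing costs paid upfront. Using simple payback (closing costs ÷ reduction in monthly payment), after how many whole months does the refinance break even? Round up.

Current payment = 20,000 × 12.875%/12 / (1 − (1+0.0107292)^−36) = $672.68.
Refinanced payment = 13,119.68 × 0.0100000 / (1 − (1+0.0100000)^−24) = $617.59.
Monthly savings = $672.68 − $617.59 = $55.09.
Break-even = $250.00 / $55.09 = 4.54 → 5 months.

5 months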